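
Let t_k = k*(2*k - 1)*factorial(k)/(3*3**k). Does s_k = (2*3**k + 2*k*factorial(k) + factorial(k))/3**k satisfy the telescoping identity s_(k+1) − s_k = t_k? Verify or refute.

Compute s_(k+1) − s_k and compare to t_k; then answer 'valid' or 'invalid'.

Valid: the claim telescopes to t_k.

s_(k+1) = (6*3**k + 2*k**2*factorial(k) + 5*k*factorial(k) + 3*factorial(k))/(3*3**k)
s_(k+1) − s_k = k*(2*k - 1)*factorial(k)/(3*3**k)
(s_(k+1) − s_k) − t_k = 0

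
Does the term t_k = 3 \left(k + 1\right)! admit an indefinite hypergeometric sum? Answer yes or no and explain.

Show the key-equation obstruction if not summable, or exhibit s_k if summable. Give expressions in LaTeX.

No — key equation has no polynomial f.

Ratio r(k) = k + 2.
Take A(k)=k + 2, B(k)=1, C(k)=1.
Solve (k + 2)·f(k+1) − (1)·f(k) = 1.
From deg A=1, deg B=0, deg C=0: d=-1.
Negative degree bound (-1): no f exists, t_k not Gosper-summable.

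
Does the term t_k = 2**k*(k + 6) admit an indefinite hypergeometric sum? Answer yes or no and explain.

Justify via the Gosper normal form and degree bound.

The ratio is 2*(k + 7)/(k + 6).
Take A(k)=2, B(k)=1, C(k)=k + 6.
Key eq: (2)·f(k+1) = (1)·f(k) + (k + 6).
From deg A=0, deg B=0, deg C=1: d=1.
Solving with deg f ≤ 1: f(k) = k + 4.
So s_k = (B(k−1)f/C)·t_k = ((k + 4)/(k + 6))·t_k = 2**k*(k + 4).
Check: Δs_k = 2**k*(k + 6). ✓

Yes. s_k = 2**k*(k + 4).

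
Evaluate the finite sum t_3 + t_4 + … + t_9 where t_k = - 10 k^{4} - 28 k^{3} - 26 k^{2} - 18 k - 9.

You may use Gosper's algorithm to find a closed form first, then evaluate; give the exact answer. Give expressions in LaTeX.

The ratio is (10*k**4 + 68*k**3 + 170*k**2 + 194*k + 91)/(10*k**4 + 28*k**3 + 26*k**2 + 18*k + 9).
Normal form (A,B,C) = (1, 1, k**4 + 14*k**3/5 + 13*k**2/5 + 9*k/5 + 9/10).
Need (1)·f(k+1) − (1)·f(k) = k**4 + 14*k**3/5 + 13*k**2/5 + 9*k/5 + 9/10.
Degrees (0,0,4) ⇒ d ≤ 5.
Solving with deg f ≤ 5: f(k) = k*(2*k**4 + 2*k**3 - 2*k**2 + 3*k + 4)/10.
R(k) = B(k−1)·f(k)/C(k) = k*(2*k**4 + 2*k**3 - 2*k**2 + 3*k + 4)/(10*k**4 + 28*k**3 + 26*k**2 + 18*k + 9); s_k = R·t_k = k*(-2*k**4 - 2*k**3 + 2*k**2 - 3*k - 4).
Δs = -10*k**4 - 28*k**3 - 26*k**2 - 18*k - 9, as required.
Sum = s_(10) − s_(3); s_(10) = -218340, s_(3) = -633 ⇒ -217707.

Σ = -217707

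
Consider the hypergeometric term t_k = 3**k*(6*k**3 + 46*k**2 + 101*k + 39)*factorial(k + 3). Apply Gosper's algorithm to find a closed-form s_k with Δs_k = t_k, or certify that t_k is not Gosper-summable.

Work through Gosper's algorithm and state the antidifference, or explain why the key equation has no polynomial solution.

r(k) = 3*(6*k**4 + 88*k**3 + 467*k**2 + 1036*k + 768)/(6*k**3 + 46*k**2 + 101*k + 39) after simplifying.
So A=3*k + 12 and B=1, with C=k**3 + 23*k**2/3 + 101*k/6 + 13/2.
Key eq: (3*k + 12)·f(k+1) = (1)·f(k) + (k**3 + 23*k**2/3 + 101*k/6 + 13/2).
d = 2 from the (1,0,3) case.
Solving with deg f ≤ 2: f(k) = (2*k**2 + 4*k - 3)/6.
Get s_k = R·t_k = 3**k*(2*k**2 + 4*k - 3)*factorial(k + 3) with R(k) = B(k−1)f(k)/C(k) = (2*k**2 + 4*k - 3)/(6*k**3 + 46*k**2 + 101*k + 39).
Δs = 3**k*(6*k**3 + 46*k**2 + 101*k + 39)*factorial(k + 3), as required.

s_k = 3**k*(2*k**2 + 4*k - 3)*factorial(k + 3)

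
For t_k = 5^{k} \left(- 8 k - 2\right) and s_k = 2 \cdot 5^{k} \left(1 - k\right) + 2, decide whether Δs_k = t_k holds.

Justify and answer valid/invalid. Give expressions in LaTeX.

s_(k+1) = -10*5**k*k + 2
s_(k+1) − s_k = 5**k*(-8*k - 2)
(s_(k+1) − s_k) − t_k = 0

Valid: the claim telescopes to t_k.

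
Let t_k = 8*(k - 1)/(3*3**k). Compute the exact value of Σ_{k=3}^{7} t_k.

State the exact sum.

Step 1: r(k) = k/(3*(k - 1)).
Factor: A=1/3; B=1; C=k - 1.
Solve (1/3)·f(k+1) − (1)·f(k) = k - 1.
From deg A=0, deg B=0, deg C=1: d=1.
A polynomial solution: f(k) = -3*(2*k - 1)/4.
R(k) = B(k−1)·f(k)/C(k) = -3*(2*k - 1)/(4*(k - 1)); s_k = R·t_k = 2*(1 - 2*k)/3**k.
s_(k+1) − s_k = 8*(k - 1)/(3*3**k) = t_k.
Σ_(k=3)^(7) t_k = s_(8) − s_(3) = -10/2187 − (-10/27) = 800/2187.

Σ = 800/2187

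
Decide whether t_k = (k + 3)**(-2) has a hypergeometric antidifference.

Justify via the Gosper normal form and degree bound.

No. Not Gosper-summable.

Step 1: r(k) = (k + 3)**2/(k + 4)**2.
Take A(k)=k**2 + 6*k + 9, B(k)=k**2 + 8*k + 16, C(k)=1.
Set up (k**2 + 6*k + 9)·f(k+1) − (k**2 + 6*k + 9)·f(k) − (1) = 0.
d = 0 from the (2,2,0) case.
Generic f = c0 gives residual -1; -1 = 0 cannot hold, so t_k is not Gosper-summable.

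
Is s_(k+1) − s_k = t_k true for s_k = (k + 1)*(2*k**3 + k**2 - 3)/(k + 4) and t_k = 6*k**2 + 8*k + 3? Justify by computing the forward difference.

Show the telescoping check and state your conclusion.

s_(k+1) = (k + 2)*(2*(k + 1)**3 + (k + 1)**2 - 3)/(k + 5)
s_(k+1) − s_k = (6*k**4 + 50*k**3 + 102*k**2 + 82*k + 15)/(k**2 + 9*k + 20)
(s_(k+1) − s_k) − t_k = 3*(-4*k**3 - 31*k**2 - 35*k - 15)/(k**2 + 9*k + 20)

Invalid: residual 3*(-4*k**3 - 31*k**2 - 35*k - 15)/(k**2 + 9*k + 20) ≠ 0.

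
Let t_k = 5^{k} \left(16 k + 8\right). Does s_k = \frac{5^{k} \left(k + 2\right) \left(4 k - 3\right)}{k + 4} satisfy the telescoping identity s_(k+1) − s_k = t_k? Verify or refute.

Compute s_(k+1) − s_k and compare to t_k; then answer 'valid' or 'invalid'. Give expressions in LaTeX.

s_(k+1) = 5**(k + 1)*(k + 3)*(4*k + 1)/(k + 5)
s_(k+1) − s_k = 5**k*(16*k**3 + 120*k**2 + 256*k + 90)/(k**2 + 9*k + 20)
(s_(k+1) − s_k) − t_k = 5**k*(-32*k**2 - 136*k - 70)/(k**2 + 9*k + 20)

Invalid: residual \frac{5^{k} \left(- 32 k^{2} - 136 k - 70\right)}{k^{2} + 9 k + 20} ≠ 0.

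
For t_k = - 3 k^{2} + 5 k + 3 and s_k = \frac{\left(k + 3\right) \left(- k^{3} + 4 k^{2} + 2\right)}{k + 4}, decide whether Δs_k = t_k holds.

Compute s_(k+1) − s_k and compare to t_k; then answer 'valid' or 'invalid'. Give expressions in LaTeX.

s_(k+1) = (k + 4)*(-(k + 1)**3 + 4*(k + 1)**2 + 2)/(k + 5)
s_(k+1) − s_k = (-3*k**4 - 20*k**3 - k**2 + 104*k + 50)/(k**2 + 9*k + 20)
(s_(k+1) − s_k) − t_k = (2*k**3 + 11*k**2 - 23*k - 10)/(k**2 + 9*k + 20)

Invalid: residual \frac{2 k^{3} + 11 k^{2} - 23 k - 10}{k^{2} + 9 k + 20} ≠ 0.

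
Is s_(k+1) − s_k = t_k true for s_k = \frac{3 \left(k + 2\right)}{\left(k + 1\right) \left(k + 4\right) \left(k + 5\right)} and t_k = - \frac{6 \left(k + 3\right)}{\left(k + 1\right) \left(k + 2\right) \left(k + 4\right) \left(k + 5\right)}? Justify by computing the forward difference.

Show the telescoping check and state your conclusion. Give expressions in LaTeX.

s_(k+1) = 3*(k + 3)/((k + 2)*(k + 5)*(k + 6))
s_(k+1) − s_k = 3*(-2*k**2 - 9*k - 12)/(k**5 + 18*k**4 + 121*k**3 + 372*k**2 + 508*k + 240)
(s_(k+1) − s_k) − t_k = 9*(3*k + 8)/(k**5 + 18*k**4 + 121*k**3 + 372*k**2 + 508*k + 240)

Invalid: residual \frac{9 \left(3 k + 8\right)}{k^{5} + 18 k^{4} + 121 k^{3} + 372 k^{2} + 508 k + 240} ≠ 0.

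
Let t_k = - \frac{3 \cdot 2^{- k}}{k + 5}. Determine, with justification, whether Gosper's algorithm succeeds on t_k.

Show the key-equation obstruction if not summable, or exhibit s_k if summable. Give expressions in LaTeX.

The ratio is (k + 5)/(2*(k + 6)).
A = k/2 + 5/2, B = k + 6, C = 1.
f must satisfy (k/2 + 5/2)·f(k+1) − (k + 5)·f(k) = 1.
d = -1 from the (1,1,0) case.
deg f ≤ -1 is impossible — no certificate.

No — key equation has no polynomial f.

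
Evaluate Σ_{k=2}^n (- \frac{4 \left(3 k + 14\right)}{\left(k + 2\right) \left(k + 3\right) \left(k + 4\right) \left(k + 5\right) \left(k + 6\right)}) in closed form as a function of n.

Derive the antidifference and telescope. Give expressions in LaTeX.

Ratio r(k) = (k + 2)*(3*k + 17)/((k + 7)*(3*k + 14)).
Factor: A=k + 2; B=k + 7; C=k + 14/3.
Solve (k + 2)·f(k+1) − (k + 6)·f(k) = k + 14/3.
Degrees (1,1,1) ⇒ d ≤ 4.
Match coefficients ⇒ f(k) = k*(k + 4)*(k**2 + 10*k + 31)/90.
R(k) = B(k−1)·f(k)/C(k) = k*(k + 4)*(k + 6)*(k**2 + 10*k + 31)/(30*(3*k + 14)); s_k = R·t_k = 2*k*(-k**2 - 10*k - 31)/(15*(k**3 + 10*k**2 + 31*k + 30)).
s_(k+1) − s_k = 4*(-3*k - 14)/(k**5 + 20*k**4 + 155*k**3 + 580*k**2 + 1044*k + 720) = t_k.
Telescope: S(n) = s_(n+1) − s_(2) = 2*(-n**3 - 13*n**2 - 54*n - 42)/(15*(n**3 + 13*n**2 + 54*n + 72)) − (-11/105) = (-n**3 - 13*n**2 - 54*n + 68)/(35*(n**3 + 13*n**2 + 54*n + 72)).

S(n) = \frac{- n^{3} - 13 n^{2} - 54 n + 68}{35 \left(n^{3} + 13 n^{2} + 54 n + 72\right)}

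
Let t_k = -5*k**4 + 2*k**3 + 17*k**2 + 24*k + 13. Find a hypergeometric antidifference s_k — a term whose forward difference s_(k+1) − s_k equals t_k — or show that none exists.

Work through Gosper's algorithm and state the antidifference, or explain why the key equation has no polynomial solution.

s_k = k*(-k**4 + 3*k**3 + 3*k**2 + 4*k + 4)

Step 1: r(k) = (5*k**4 + 18*k**3 + 7*k**2 - 44*k - 51)/(5*k**4 - 2*k**3 - 17*k**2 - 24*k - 13).
Normal form (A,B,C) = (1, 1, k**4 - 2*k**3/5 - 17*k**2/5 - 24*k/5 - 13/5).
Solve (1)·f(k+1) − (1)·f(k) = k**4 - 2*k**3/5 - 17*k**2/5 - 24*k/5 - 13/5.
deg f ≤ 5 (via 0,0,4).
Coefficient equations give f(k) = k*(k**4 - 3*k**3 - 3*k**2 - 4*k - 4)/5.
R(k) = B(k−1)·f(k)/C(k) = k*(k**4 - 3*k**3 - 3*k**2 - 4*k - 4)/(5*k**4 - 2*k**3 - 17*k**2 - 24*k - 13); s_k = R·t_k = k*(-k**4 + 3*k**3 + 3*k**2 + 4*k + 4).
Check: Δs_k = -5*k**4 + 2*k**3 + 17*k**2 + 24*k + 13. ✓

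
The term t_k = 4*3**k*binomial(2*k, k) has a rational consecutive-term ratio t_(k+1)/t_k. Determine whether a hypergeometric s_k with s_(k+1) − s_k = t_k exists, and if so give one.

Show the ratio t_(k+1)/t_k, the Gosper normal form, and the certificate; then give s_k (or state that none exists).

t_(k+1)/t_k = 6*(2*k + 1)/(k + 1).
A = 12*k + 6, B = k + 1, C = 1.
Solve (12*k + 6)·f(k+1) − (k)·f(k) = 1.
Degrees (1,1,0) ⇒ d ≤ -1.
deg f ≤ -1 is impossible — no certificate.

not Gosper-summable; s_k does not exist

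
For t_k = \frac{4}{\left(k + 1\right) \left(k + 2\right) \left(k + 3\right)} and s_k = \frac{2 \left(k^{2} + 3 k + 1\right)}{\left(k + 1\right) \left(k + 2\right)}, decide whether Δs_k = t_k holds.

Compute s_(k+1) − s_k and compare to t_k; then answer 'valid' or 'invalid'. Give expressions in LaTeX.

valid; difference matches t_k

s_(k+1) = 2*(3*k + (k + 1)**2 + 4)/((k + 2)*(k + 3))
s_(k+1) − s_k = 4/(k**3 + 6*k**2 + 11*k + 6)
(s_(k+1) − s_k) − t_k = 0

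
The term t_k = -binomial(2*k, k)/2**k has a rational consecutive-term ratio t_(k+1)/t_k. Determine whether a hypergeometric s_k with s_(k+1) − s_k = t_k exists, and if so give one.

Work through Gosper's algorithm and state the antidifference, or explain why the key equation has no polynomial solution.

none (Gosper's algorithm certifies no s_k)

Step 1: r(k) = (2*k + 1)/(k + 1).
Take A(k)=2*k + 1, B(k)=k + 1, C(k)=1.
Key eq: (2*k + 1)·f(k+1) = (k)·f(k) + (1).
Degrees (1,1,0) ⇒ d ≤ -1.
deg f ≤ -1 is impossible — no certificate.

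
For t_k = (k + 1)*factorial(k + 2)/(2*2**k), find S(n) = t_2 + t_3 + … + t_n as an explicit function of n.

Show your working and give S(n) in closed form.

S(n) = -6 + factorial(n + 3)/(2*2**n)

Step 1: r(k) = (k + 2)*(k + 3)/(2*(k + 1)).
Gosper form: A/B · C(k+1)/C(k) with A=k/2 + 3/2, B=1, C=k + 1.
Solve (k/2 + 3/2)·f(k+1) − (1)·f(k) = k + 1.
Bound: deg f ≤ 0.
Solve for f: f(k) = 2 (degree 0 ≤ 0).
Get s_k = R·t_k = factorial(k + 2)/2**k with R(k) = B(k−1)f(k)/C(k) = 2/(k + 1).
Verify: (k + 1)*factorial(k + 2)/(2*2**k) matches t_k.
Telescope: S(n) = s_(n+1) − s_(2) = 2**(-n - 1)*factorial(n + 3) − (6) = -6 + factorial(n + 3)/(2*2**n).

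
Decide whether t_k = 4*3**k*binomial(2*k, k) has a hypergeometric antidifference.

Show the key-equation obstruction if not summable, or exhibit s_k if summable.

No; the degree bound rules out any f.

Compute t_(k+1)/t_k: get 6*(2*k + 1)/(k + 1).
So A=12*k + 6 and B=k + 1, with C=1.
Need (12*k + 6)·f(k+1) − (k)·f(k) = 1.
Degrees (1,1,0) ⇒ d ≤ -1.
d = -1 < 0 ⇒ no nonzero polynomial f; not summable.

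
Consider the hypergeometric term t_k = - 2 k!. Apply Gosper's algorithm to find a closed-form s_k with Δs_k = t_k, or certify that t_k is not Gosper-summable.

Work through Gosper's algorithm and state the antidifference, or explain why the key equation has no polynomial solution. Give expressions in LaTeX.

Step 1: r(k) = k + 1.
Factor: A=k + 1; B=1; C=1.
Key eq: (k + 1)·f(k+1) = (1)·f(k) + (1).
From deg A=1, deg B=0, deg C=0: d=-1.
Negative degree bound (-1): no f exists, t_k not Gosper-summable.

no hypergeometric antidifference exists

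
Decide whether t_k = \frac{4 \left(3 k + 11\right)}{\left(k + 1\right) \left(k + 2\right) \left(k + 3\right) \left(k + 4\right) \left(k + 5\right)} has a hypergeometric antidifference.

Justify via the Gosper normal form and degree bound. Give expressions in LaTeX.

Compute t_(k+1)/t_k: get (k + 1)*(3*k + 14)/((k + 6)*(3*k + 11)).
So A=k + 1 and B=k + 6, with C=k + 11/3.
f must satisfy (k + 1)·f(k+1) − (k + 5)·f(k) = k + 11/3.
Bound: deg f ≤ 4.
Solving with deg f ≤ 4: f(k) = k*(k + 3)*(k**2 + 7*k + 14)/24.
Get s_k = R·t_k = k*(k**2 + 7*k + 14)/(2*(k**3 + 7*k**2 + 14*k + 8)) with R(k) = B(k−1)f(k)/C(k) = k*(k + 3)*(k + 5)*(k**2 + 7*k + 14)/(8*(3*k + 11)).
Verify: 4*(3*k + 11)/(k**5 + 15*k**4 + 85*k**3 + 225*k**2 + 274*k + 120) matches t_k.

Yes. s_k = \frac{k \left(k^{2} + 7 k + 14\right)}{2 \left(k^{3} + 7 k^{2} + 14 k + 8\right)}.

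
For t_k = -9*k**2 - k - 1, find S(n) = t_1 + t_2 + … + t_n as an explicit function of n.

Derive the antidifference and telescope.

S(n) = n*(-3*n**2 - 5*n - 3)

r(k) = (k + 9*(k + 1)**2 + 2)/(9*k**2 + k + 1) after simplifying.
Normal form (A,B,C) = (1, 1, k**2 + k/9 + 1/9).
Solve (1)·f(k+1) − (1)·f(k) = k**2 + k/9 + 1/9.
deg f ≤ 3 (via 0,0,2).
Solve for f: f(k) = k*(3*k**2 - 4*k + 2)/9 (degree 3 ≤ 3).
So s_k = (B(k−1)f/C)·t_k = (k*(3*k**2 - 4*k + 2)/(9*k**2 + k + 1))·t_k = k*(-3*k**2 + 4*k - 2).
Check: Δs_k = -9*k**2 - k - 1. ✓
Evaluate: s_(n+1) = -3*n**3 - 5*n**2 - 3*n - 1; subtract s_(1) = -1 ⇒ S(n) = n*(-3*n**2 - 5*n - 3).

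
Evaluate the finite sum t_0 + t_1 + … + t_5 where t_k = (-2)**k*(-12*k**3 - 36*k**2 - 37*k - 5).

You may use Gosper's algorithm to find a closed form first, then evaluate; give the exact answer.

The ratio is 2*(-12*k**3 - 72*k**2 - 145*k - 90)/(12*k**3 + 36*k**2 + 37*k + 5).
Take A(k)=-2, B(k)=1, C(k)=k**3 + 3*k**2 + 37*k/12 + 5/12.
Key eq: (-2)·f(k+1) = (1)·f(k) + (k**3 + 3*k**2 + 37*k/12 + 5/12).
d = 3 from the (0,0,3) case.
Coefficient equations give f(k) = -(4*k**3 + 4*k**2 - k - 3)/12.
R(k) = B(k−1)·f(k)/C(k) = -(4*k**3 + 4*k**2 - k - 3)/(12*k**3 + 36*k**2 + 37*k + 5); s_k = R·t_k = (-2)**k*(4*k**3 + 4*k**2 - k - 3).
Verify: (-2)**k*(-12*k**3 - 36*k**2 - 37*k - 5) matches t_k.
Evaluate s at k=6 and k=0: 63936 and -3; difference 63939.

Σ = 63939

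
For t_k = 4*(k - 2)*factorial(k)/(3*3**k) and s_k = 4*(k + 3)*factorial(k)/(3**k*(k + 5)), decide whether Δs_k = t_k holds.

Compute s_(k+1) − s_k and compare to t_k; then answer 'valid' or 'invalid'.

s_(k+1) = 4*(k + 4)*factorial(k + 1)/(3*3**k*(k + 6))
s_(k+1) − s_k = 4*(k**3 + 7*k**2 + 2*k - 34)*factorial(k)/(3*3**k*(k + 5)*(k + 6))
(s_(k+1) − s_k) − t_k = -8*(k**2 + 3*k - 13)*factorial(k)/(3*3**k*(k + 5)*(k + 6))

Invalid: residual -8*(k**2 + 3*k - 13)*factorial(k)/(3*3**k*(k + 5)*(k + 6)) ≠ 0.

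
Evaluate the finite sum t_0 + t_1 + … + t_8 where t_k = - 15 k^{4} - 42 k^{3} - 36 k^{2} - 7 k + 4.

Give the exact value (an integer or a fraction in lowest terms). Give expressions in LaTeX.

t_(k+1)/t_k = (15*k**4 + 102*k**3 + 252*k**2 + 265*k + 96)/(15*k**4 + 42*k**3 + 36*k**2 + 7*k - 4).
Normal form (A,B,C) = (1, 1, k**4 + 14*k**3/5 + 12*k**2/5 + 7*k/15 - 4/15).
Key eq: (1)·f(k+1) = (1)·f(k) + (k**4 + 14*k**3/5 + 12*k**2/5 + 7*k/15 - 4/15).
Bound: deg f ≤ 5.
Solve for f: f(k) = k*(3*k**4 + 3*k**3 - 4*k**2 - 4*k - 2)/15 (degree 5 ≤ 5).
Certificate R = B(k−1)f/C = k*(3*k**4 + 3*k**3 - 4*k**2 - 4*k - 2)/(15*k**4 + 42*k**3 + 36*k**2 + 7*k - 4) gives s_k = k*(-3*k**4 - 3*k**3 + 4*k**2 + 4*k + 2).
s_(k+1) − s_k = -15*k**4 - 42*k**3 - 36*k**2 - 7*k + 4 = t_k.
Σ_(k=0)^(8) t_k = s_(9) − s_(0) = -193572 − (0) = -193572.

Σ = -193572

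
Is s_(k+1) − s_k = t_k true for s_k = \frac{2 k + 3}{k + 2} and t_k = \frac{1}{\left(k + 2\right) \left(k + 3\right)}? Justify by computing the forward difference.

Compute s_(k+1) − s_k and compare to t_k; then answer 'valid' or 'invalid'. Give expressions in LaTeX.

s_(k+1) = (2*k + 5)/(k + 3)
s_(k+1) − s_k = 1/(k**2 + 5*k + 6)
(s_(k+1) − s_k) − t_k = 0

valid (s_(k+1) − s_k reduces to t_k)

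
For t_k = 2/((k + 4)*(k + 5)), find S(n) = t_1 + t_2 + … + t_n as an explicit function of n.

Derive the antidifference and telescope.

S(n) = 2*n/(5*(n + 5))

Ratio r(k) = (k + 4)/(k + 6).
A = k + 4, B = k + 6, C = 1.
f must satisfy (k + 4)·f(k+1) − (k + 5)·f(k) = 1.
Bound: deg f ≤ 1.
Solve for f: f(k) = k/4 (degree 1 ≤ 1).
Certificate R = B(k−1)f/C = k*(k + 5)/4 gives s_k = k/(2*(k + 4)).
Verify: 2/(k**2 + 9*k + 20) matches t_k.
Σ_(k=1)^n t_k = s_(n+1) − s_(1) = ((n + 1)/(2*(n + 5))) − (1/10), i.e. 2*n/(5*(n + 5)).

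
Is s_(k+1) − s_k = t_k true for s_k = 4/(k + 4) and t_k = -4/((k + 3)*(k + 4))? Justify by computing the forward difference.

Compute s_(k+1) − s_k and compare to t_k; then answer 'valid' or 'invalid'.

Invalid: residual 8/(k**3 + 12*k**2 + 47*k + 60) ≠ 0.

s_(k+1) = 4/(k + 5)
s_(k+1) − s_k = -4/((k + 4)*(k + 5))
(s_(k+1) − s_k) − t_k = 8/(k**3 + 12*k**2 + 47*k + 60)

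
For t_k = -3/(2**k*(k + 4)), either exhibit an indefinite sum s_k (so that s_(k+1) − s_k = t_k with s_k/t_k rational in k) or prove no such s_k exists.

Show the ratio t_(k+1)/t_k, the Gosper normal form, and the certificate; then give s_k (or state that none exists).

not Gosper-summable; s_k does not exist

Compute t_(k+1)/t_k: get (k + 4)/(2*(k + 5)).
A = k/2 + 2, B = k + 5, C = 1.
f must satisfy (k/2 + 2)·f(k+1) − (k + 4)·f(k) = 1.
From deg A=1, deg B=1, deg C=0: d=-1.
Negative degree bound (-1): no f exists, t_k not Gosper-summable.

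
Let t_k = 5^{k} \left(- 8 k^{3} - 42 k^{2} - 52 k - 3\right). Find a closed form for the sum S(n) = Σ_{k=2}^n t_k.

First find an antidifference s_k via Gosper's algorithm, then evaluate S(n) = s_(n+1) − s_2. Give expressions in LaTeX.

S(n) = - 10 \cdot 5^{n} n^{3} - 45 \cdot 5^{n} n^{2} - 50 \cdot 5^{n} n + 525

The ratio is 5*(8*k**3 + 66*k**2 + 160*k + 105)/(8*k**3 + 42*k**2 + 52*k + 3).
Take A(k)=5, B(k)=1, C(k)=k**3 + 21*k**2/4 + 13*k/2 + 3/8.
f must satisfy (5)·f(k+1) − (1)·f(k) = k**3 + 21*k**2/4 + 13*k/2 + 3/8.
deg f ≤ 3 (via 0,0,3).
A polynomial solution: f(k) = (k - 1)*(k + 1)*(2*k + 3)/8.
Certificate R = B(k−1)f/C = (k - 1)*(k + 1)*(2*k + 3)/(8*k**3 + 42*k**2 + 52*k + 3) gives s_k = 5**k*(-2*k**3 - 3*k**2 + 2*k + 3).
s_(k+1) − s_k = 5**k*(-8*k**3 - 42*k**2 - 52*k - 3) = t_k.
Σ_(k=2)^n t_k = s_(n+1) − s_(2) = (5**(n + 1)*n*(-2*n**2 - 9*n - 10)) − (-525), i.e. -10*5**n*n**3 - 45*5**n*n**2 - 50*5**n*n + 525.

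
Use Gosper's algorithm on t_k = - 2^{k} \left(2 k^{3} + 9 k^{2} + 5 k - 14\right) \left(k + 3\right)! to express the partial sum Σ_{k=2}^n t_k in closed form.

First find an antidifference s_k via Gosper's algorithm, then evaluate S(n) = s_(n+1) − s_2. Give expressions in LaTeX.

S(n) = - 2^{n + 1} \left(n - 1\right) \left(n + 2\right) \left(n + 4\right)!

r(k) = 2*(2*k**4 + 23*k**3 + 89*k**2 + 118*k + 8)/(2*k**3 + 9*k**2 + 5*k - 14) after simplifying.
So A=2*k + 8 and B=1, with C=k**3 + 9*k**2/2 + 5*k/2 - 7.
Set up (2*k + 8)·f(k+1) − (1)·f(k) − (k**3 + 9*k**2/2 + 5*k/2 - 7) = 0.
deg f ≤ 2 (via 1,0,3).
Solving with deg f ≤ 2: f(k) = (k - 2)*(k + 1)/2.
Certificate R = B(k−1)f/C = (k - 2)*(k + 1)/(2*k**3 + 9*k**2 + 5*k - 14) gives s_k = -2**k*(k - 2)*(k + 1)*factorial(k + 3).
Δs = -2**k*(2*k**3 + 9*k**2 + 5*k - 14)*factorial(k + 3), as required.
Σ_(k=2)^n t_k = s_(n+1) − s_(2) = (-2**(n + 1)*(n - 1)*(n + 2)*factorial(n + 4)) − (0), i.e. -2**(n + 1)*(n - 1)*(n + 2)*factorial(n + 4).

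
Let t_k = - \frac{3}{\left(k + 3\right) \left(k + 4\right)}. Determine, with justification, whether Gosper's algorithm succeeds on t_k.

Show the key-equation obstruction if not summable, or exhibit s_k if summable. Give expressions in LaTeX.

Yes. s_k = - \frac{k}{k + 3}.

Step 1: r(k) = (k + 3)/(k + 5).
A = k + 3, B = k + 5, C = 1.
Solve (k + 3)·f(k+1) − (k + 4)·f(k) = 1.
Bound: deg f ≤ 1.
Solving with deg f ≤ 1: f(k) = k/3.
Then R = B(k−1)f/C = k*(k + 4)/3, so s_k = R(k)·t_k = -k/(k + 3).
Verify: -3/(k**2 + 7*k + 12) matches t_k.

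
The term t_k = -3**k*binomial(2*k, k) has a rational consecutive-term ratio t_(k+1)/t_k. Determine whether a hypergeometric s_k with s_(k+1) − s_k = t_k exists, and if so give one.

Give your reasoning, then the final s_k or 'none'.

t_(k+1)/t_k = 6*(2*k + 1)/(k + 1).
Gosper form: A/B · C(k+1)/C(k) with A=12*k + 6, B=k + 1, C=1.
Key eq: (12*k + 6)·f(k+1) = (k)·f(k) + (1).
deg f ≤ -1 (via 1,1,0).
Bound -1 < 0, so the key equation has no polynomial solution.

not Gosper-summable; s_k does not exist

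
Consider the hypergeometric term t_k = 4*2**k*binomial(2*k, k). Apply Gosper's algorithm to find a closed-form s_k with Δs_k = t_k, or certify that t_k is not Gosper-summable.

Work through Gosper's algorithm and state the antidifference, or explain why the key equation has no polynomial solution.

The ratio is 4*(2*k + 1)/(k + 1).
A = 8*k + 4, B = k + 1, C = 1.
Key eq: (8*k + 4)·f(k+1) = (k)·f(k) + (1).
From deg A=1, deg B=1, deg C=0: d=-1.
Bound -1 < 0, so the key equation has no polynomial solution.

none — t_k is not Gosper-summable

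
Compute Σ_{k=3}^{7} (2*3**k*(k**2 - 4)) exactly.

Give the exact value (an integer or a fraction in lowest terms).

Σ = 255906

t_(k+1)/t_k = 3*((k + 1)**2 - 4)/(k**2 - 4).
Gosper form: A/B · C(k+1)/C(k) with A=3, B=1, C=k**2 - 4.
Solve (3)·f(k+1) − (1)·f(k) = k**2 - 4.
Degrees (0,0,2) ⇒ d ≤ 2.
Solving with deg f ≤ 2: f(k) = (k**2 - 3*k - 1)/2.
Certificate R = B(k−1)f/C = (k**2 - 3*k - 1)/(2*(k - 2)*(k + 2)) gives s_k = 3**k*(k**2 - 3*k - 1).
Δs = 2*3**k*(k**2 - 4), as required.
Sum = s_(8) − s_(3); s_(8) = 255879, s_(3) = -27 ⇒ 255906.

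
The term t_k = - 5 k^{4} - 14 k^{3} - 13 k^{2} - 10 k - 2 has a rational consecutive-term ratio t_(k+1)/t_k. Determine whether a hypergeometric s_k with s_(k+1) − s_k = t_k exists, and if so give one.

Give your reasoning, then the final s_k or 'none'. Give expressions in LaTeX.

s_k = k \left(- k^{4} - k^{3} + k^{2} - 2 k + 1\right)

Step 1: r(k) = (5*k**4 + 34*k**3 + 85*k**2 + 98*k + 44)/(5*k**4 + 14*k**3 + 13*k**2 + 10*k + 2).
So A=1 and B=1, with C=k**4 + 14*k**3/5 + 13*k**2/5 + 2*k + 2/5.
f must satisfy (1)·f(k+1) − (1)·f(k) = k**4 + 14*k**3/5 + 13*k**2/5 + 2*k + 2/5.
Bound: deg f ≤ 5.
A polynomial solution: f(k) = k*(k**4 + k**3 - k**2 + 2*k - 1)/5.
R(k) = B(k−1)·f(k)/C(k) = k*(k**4 + k**3 - k**2 + 2*k - 1)/(5*k**4 + 14*k**3 + 13*k**2 + 10*k + 2); s_k = R·t_k = k*(-k**4 - k**3 + k**2 - 2*k + 1).
s_(k+1) − s_k = -5*k**4 - 14*k**3 - 13*k**2 - 10*k - 2 = t_k.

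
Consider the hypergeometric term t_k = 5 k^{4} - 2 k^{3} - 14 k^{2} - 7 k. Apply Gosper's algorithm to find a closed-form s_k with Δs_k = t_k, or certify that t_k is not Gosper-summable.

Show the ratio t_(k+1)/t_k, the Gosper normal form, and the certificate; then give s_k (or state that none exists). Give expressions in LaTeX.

s_k = k \left(k^{4} - 3 k^{3} - 2 k^{2} + 3 k + 1\right)

Ratio r(k) = (5*k**3 + 13*k**2 - 3*k - 18)/(k*(5*k**2 - 7*k - 7)).
Normal form (A,B,C) = (1, 1, k**4 - 2*k**3/5 - 14*k**2/5 - 7*k/5).
Set up (1)·f(k+1) − (1)·f(k) − (k**4 - 2*k**3/5 - 14*k**2/5 - 7*k/5) = 0.
deg f ≤ 5 (via 0,0,4).
Solve for f: f(k) = k*(k - 1)*(k + 1)*(k**2 - 3*k - 1)/5 (degree 5 ≤ 5).
Certificate R = B(k−1)f/C = (k - 1)*(k**2 - 3*k - 1)/(5*k**2 - 7*k - 7) gives s_k = k*(k**4 - 3*k**3 - 2*k**2 + 3*k + 1).
Δs = k*(5*k**3 - 2*k**2 - 14*k - 7), as required.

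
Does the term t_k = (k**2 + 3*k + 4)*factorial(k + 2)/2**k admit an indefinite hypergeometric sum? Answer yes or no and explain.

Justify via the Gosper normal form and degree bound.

Yes. s_k = 2**(1 - k)*(k + 1)*factorial(k + 2).

r(k) = (k + 3)*(3*k + (k + 1)**2 + 7)/(2*(k**2 + 3*k + 4)) after simplifying.
Factor: A=k/2 + 3/2; B=1; C=k**2 + 3*k + 4.
Solve (k/2 + 3/2)·f(k+1) − (1)·f(k) = k**2 + 3*k + 4.
d = 1 from the (1,0,2) case.
Coefficient equations give f(k) = 2*(k + 1).
Then R = B(k−1)f/C = 2*(k + 1)/(k**2 + 3*k + 4), so s_k = R(k)·t_k = 2**(1 - k)*(k + 1)*factorial(k + 2).
Δs = (k**2 + 3*k + 4)*factorial(k + 2)/2**k, as required.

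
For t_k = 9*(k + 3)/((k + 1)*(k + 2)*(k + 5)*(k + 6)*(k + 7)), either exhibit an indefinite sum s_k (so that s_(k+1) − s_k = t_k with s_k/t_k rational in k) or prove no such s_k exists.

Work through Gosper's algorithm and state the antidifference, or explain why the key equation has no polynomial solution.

The ratio is (k + 1)*(k + 4)*(k + 5)/((k + 3)**2*(k + 8)).
Take A(k)=k + 1, B(k)=k + 8, C(k)=k**3 + 10*k**2 + 33*k + 36.
f must satisfy (k + 1)·f(k+1) − (k + 7)·f(k) = k**3 + 10*k**2 + 33*k + 36.
d = 6 from the (1,1,3) case.
Match coefficients ⇒ f(k) = k*(k + 2)*(k + 3)*(k + 4)*(k**2 + 12*k + 41)/90.
R(k) = B(k−1)·f(k)/C(k) = k*(k + 2)*(k + 7)*(k**2 + 12*k + 41)/(90*(k + 3)); s_k = R·t_k = k*(k**2 + 12*k + 41)/(10*(k**3 + 12*k**2 + 41*k + 30)).
Δs = 9*(k + 3)/(k**5 + 21*k**4 + 163*k**3 + 567*k**2 + 844*k + 420), as required.

s_k = k*(k**2 + 12*k + 41)/(10*(k**3 + 12*k**2 + 41*k + 30))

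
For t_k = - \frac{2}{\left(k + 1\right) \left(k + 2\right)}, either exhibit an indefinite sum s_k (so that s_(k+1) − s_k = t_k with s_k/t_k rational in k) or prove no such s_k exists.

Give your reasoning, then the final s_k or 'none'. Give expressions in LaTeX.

s_k = - \frac{2 k}{k + 1}

t_(k+1)/t_k = (k + 1)/(k + 3).
Take A(k)=k + 1, B(k)=k + 3, C(k)=1.
Key eq: (k + 1)·f(k+1) = (k + 2)·f(k) + (1).
Bound: deg f ≤ 1.
Solve for f: f(k) = k (degree 1 ≤ 1).
Certificate R = B(k−1)f/C = k*(k + 2) gives s_k = -2*k/(k + 1).
Verify: -2/(k**2 + 3*k + 2) matches t_k.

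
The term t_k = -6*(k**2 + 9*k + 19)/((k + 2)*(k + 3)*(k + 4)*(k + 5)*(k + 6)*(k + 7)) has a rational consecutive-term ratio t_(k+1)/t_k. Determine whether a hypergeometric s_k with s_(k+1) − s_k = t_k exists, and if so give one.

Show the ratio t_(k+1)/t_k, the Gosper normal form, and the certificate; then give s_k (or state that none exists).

s_k = k*(-k**2 - 12*k - 44)/(24*(k**3 + 12*k**2 + 44*k + 48))

The ratio is (k + 2)*(9*k + (k + 1)**2 + 28)/((k + 8)*(k**2 + 9*k + 19)).
Gosper form: A/B · C(k+1)/C(k) with A=k + 2, B=k + 8, C=k**2 + 9*k + 19.
Solve (k + 2)·f(k+1) − (k + 7)·f(k) = k**2 + 9*k + 19.
From deg A=1, deg B=1, deg C=2: d=5.
Solving with deg f ≤ 5: f(k) = k*(k + 3)*(k + 5)*(k**2 + 12*k + 44)/144.
Certificate R = B(k−1)f/C = k*(k + 3)*(k + 5)*(k + 7)*(k**2 + 12*k + 44)/(144*(k**2 + 9*k + 19)) gives s_k = k*(-k**2 - 12*k - 44)/(24*(k**3 + 12*k**2 + 44*k + 48)).
Δs = 6*(-k**2 - 9*k - 19)/(k**6 + 27*k**5 + 295*k**4 + 1665*k**3 + 5104*k**2 + 8028*k + 5040), as required.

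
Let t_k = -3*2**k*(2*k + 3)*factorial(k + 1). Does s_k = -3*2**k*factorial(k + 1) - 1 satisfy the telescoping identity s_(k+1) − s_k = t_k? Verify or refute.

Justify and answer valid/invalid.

s_(k+1) = -3*2**(k + 1)*factorial(k + 2) - 1
s_(k+1) − s_k = -3*2**k*(2*k + 3)*factorial(k + 1)
(s_(k+1) − s_k) − t_k = 0

Valid: the claim telescopes to t_k.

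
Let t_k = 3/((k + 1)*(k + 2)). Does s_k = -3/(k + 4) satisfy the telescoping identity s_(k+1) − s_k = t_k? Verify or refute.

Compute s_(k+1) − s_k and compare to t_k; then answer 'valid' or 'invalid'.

Invalid: residual 18*(-k - 3)/(k**4 + 12*k**3 + 49*k**2 + 78*k + 40) ≠ 0.

s_(k+1) = -3/(k + 5)
s_(k+1) − s_k = 3/((k + 4)*(k + 5))
(s_(k+1) − s_k) − t_k = 18*(-k - 3)/(k**4 + 12*k**3 + 49*k**2 + 78*k + 40)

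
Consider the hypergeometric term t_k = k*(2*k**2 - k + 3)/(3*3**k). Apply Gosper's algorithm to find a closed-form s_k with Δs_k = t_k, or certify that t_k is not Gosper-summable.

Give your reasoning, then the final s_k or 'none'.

Step 1: r(k) = (k + 1)*(-k + 2*(k + 1)**2 + 2)/(3*k*(2*k**2 - k + 3)).
Take A(k)=1/3, B(k)=1, C(k)=k**3 - k**2/2 + 3*k/2.
Set up (1/3)·f(k+1) − (1)·f(k) − (k**3 - k**2/2 + 3*k/2) = 0.
deg f ≤ 3 (via 0,0,3).
Coefficient equations give f(k) = -3*(k**3 + k**2 + 4*k + 3)/2.
So s_k = (B(k−1)f/C)·t_k = (-3*(k**3 + k**2 + 4*k + 3)/(k*(2*k**2 - k + 3)))·t_k = -(k**3 + k**2 + 4*k + 3)/3**k.
Δs = k*(2*k**2 - k + 3)/(3*3**k), as required.

s_k = -(k**3 + k**2 + 4*k + 3)/3**k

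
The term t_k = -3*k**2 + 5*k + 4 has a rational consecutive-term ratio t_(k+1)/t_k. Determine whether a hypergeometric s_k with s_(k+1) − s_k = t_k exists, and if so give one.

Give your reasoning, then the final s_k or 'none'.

Ratio r(k) = (3*k**2 + k - 6)/(3*k**2 - 5*k - 4).
Factor: A=1; B=1; C=k**2 - 5*k/3 - 4/3.
Key eq: (1)·f(k+1) = (1)·f(k) + (k**2 - 5*k/3 - 4/3).
d = 3 from the (0,0,2) case.
Coefficient equations give f(k) = k*(k**2 - 4*k - 1)/3.
Certificate R = B(k−1)f/C = k*(k**2 - 4*k - 1)/(3*k**2 - 5*k - 4) gives s_k = k*(-k**2 + 4*k + 1).
Check: Δs_k = -3*k**2 + 5*k + 4. ✓

s_k = k*(-k**2 + 4*k + 1)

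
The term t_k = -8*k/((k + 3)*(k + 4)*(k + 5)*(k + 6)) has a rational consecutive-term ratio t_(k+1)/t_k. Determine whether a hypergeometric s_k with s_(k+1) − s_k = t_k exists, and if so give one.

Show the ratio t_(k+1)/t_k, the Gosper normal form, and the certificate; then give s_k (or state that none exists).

s_k = k*(-k**2 - 12*k + 13)/(15*(k + 3)*(k + 4)*(k + 5))

r(k) = (k + 1)*(k + 3)/(k*(k + 7)) after simplifying.
So A=k + 3 and B=k + 7, with C=k.
Need (k + 3)·f(k+1) − (k + 6)·f(k) = k.
deg f ≤ 3 (via 1,1,1).
Match coefficients ⇒ f(k) = k*(k - 1)*(k + 13)/120.
R(k) = B(k−1)·f(k)/C(k) = (k - 1)*(k + 6)*(k + 13)/120; s_k = R·t_k = k*(-k**2 - 12*k + 13)/(15*(k + 3)*(k + 4)*(k + 5)).
Verify: -8*k/(k**4 + 18*k**3 + 119*k**2 + 342*k + 360) matches t_k.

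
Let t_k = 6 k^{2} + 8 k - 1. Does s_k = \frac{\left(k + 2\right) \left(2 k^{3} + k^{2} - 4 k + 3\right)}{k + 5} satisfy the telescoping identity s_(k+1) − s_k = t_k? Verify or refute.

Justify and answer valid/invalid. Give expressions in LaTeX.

Invalid: residual \frac{3 \left(- 4 k^{3} - 37 k^{2} - 43 k + 8\right)}{k^{2} + 11 k + 30} ≠ 0.

s_(k+1) = (2*k**4 + 13*k**3 + 25*k**2 + 14*k + 6)/(k + 6)
s_(k+1) − s_k = 2*(3*k**4 + 31*k**3 + 78*k**2 + 50*k - 3)/(k**2 + 11*k + 30)
(s_(k+1) − s_k) − t_k = 3*(-4*k**3 - 37*k**2 - 43*k + 8)/(k**2 + 11*k + 30)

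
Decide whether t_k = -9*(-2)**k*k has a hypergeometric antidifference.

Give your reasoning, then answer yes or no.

t_(k+1)/t_k = -2 - 2/k.
Normal form (A,B,C) = (-2, 1, k).
f must satisfy (-2)·f(k+1) − (1)·f(k) = k.
deg f ≤ 1 (via 0,0,1).
A polynomial solution: f(k) = -(3*k - 2)/9.
Get s_k = R·t_k = (-2)**k*(3*k - 2) with R(k) = B(k−1)f(k)/C(k) = -(3*k - 2)/(9*k).
Check: Δs_k = -9*(-2)**k*k. ✓

Yes. s_k = (-2)**k*(3*k - 2).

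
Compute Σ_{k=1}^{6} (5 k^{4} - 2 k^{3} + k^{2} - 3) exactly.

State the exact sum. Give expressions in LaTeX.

Σ = 10566

r(k) = (5*(k + 1)**4 - 2*(k + 1)**3 + (k + 1)**2 - 3)/(5*k**4 - 2*k**3 + k**2 - 3) after simplifying.
Normal form (A,B,C) = (1, 1, k**4 - 2*k**3/5 + k**2/5 - 3/5).
Need (1)·f(k+1) − (1)·f(k) = k**4 - 2*k**3/5 + k**2/5 - 3/5.
d = 5 from the (0,0,4) case.
Match coefficients ⇒ f(k) = k*(k**4 - 3*k**3 + 3*k**2 - k - 3)/5.
So s_k = (B(k−1)f/C)·t_k = (k*(k**4 - 3*k**3 + 3*k**2 - k - 3)/(5*k**4 - 2*k**3 + k**2 - 3))·t_k = k*(k**4 - 3*k**3 + 3*k**2 - k - 3).
Check: Δs_k = 5*k**4 - 2*k**3 + k**2 - 3. ✓
Evaluate s at k=7 and k=1: 10563 and -3; difference 10566.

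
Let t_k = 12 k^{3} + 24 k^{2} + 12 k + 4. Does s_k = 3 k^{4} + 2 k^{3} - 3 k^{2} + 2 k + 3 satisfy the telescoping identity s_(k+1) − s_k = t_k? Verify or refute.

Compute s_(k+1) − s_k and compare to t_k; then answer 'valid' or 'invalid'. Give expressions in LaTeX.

valid; difference matches t_k

s_(k+1) = 3*k**4 + 14*k**3 + 21*k**2 + 14*k + 7
s_(k+1) − s_k = 12*k**3 + 24*k**2 + 12*k + 4
(s_(k+1) − s_k) − t_k = 0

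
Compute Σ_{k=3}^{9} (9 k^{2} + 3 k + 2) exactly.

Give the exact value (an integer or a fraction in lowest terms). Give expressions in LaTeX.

r(k) = (9*k**2 + 21*k + 14)/(9*k**2 + 3*k + 2) after simplifying.
Take A(k)=1, B(k)=1, C(k)=k**2 + k/3 + 2/9.
f must satisfy (1)·f(k+1) − (1)·f(k) = k**2 + k/3 + 2/9.
d = 3 from the (0,0,2) case.
Solving with deg f ≤ 3: f(k) = k*(3*k**2 - 3*k + 2)/9.
Get s_k = R·t_k = k*(3*k**2 - 3*k + 2) with R(k) = B(k−1)f(k)/C(k) = k*(3*k**2 - 3*k + 2)/(9*k**2 + 3*k + 2).
Check: Δs_k = 9*k**2 + 3*k + 2. ✓
Sum = s_(10) − s_(3); s_(10) = 2720, s_(3) = 60 ⇒ 2660.

Σ = 2660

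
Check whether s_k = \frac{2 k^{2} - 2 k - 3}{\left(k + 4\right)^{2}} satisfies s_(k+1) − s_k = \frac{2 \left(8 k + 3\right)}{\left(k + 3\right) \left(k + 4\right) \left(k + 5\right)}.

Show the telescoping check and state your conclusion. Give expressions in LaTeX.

Invalid: residual \frac{2 k^{3} - 8 k^{2} - 83 k - 39}{k^{5} + 21 k^{4} + 175 k^{3} + 723 k^{2} + 1480 k + 1200} ≠ 0.

s_(k+1) = (-2*k + 2*(k + 1)**2 - 5)/(k + 5)**2
s_(k+1) − s_k = (18*k**2 + 88*k + 27)/(k**4 + 18*k**3 + 121*k**2 + 360*k + 400)
(s_(k+1) − s_k) − t_k = (2*k**3 - 8*k**2 - 83*k - 39)/(k**5 + 21*k**4 + 175*k**3 + 723*k**2 + 1480*k + 1200)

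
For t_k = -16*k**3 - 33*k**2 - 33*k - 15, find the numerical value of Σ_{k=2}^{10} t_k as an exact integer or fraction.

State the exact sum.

r(k) = (16*k**3 + 81*k**2 + 147*k + 97)/(16*k**3 + 33*k**2 + 33*k + 15) after simplifying.
A = 1, B = 1, C = k**3 + 33*k**2/16 + 33*k/16 + 15/16.
Key eq: (1)·f(k+1) = (1)·f(k) + (k**3 + 33*k**2/16 + 33*k/16 + 15/16).
deg f ≤ 4 (via 0,0,3).
Solve for f: f(k) = k*(4*k**3 + 3*k**2 + 4*k + 4)/16 (degree 4 ≤ 4).
So s_k = (B(k−1)f/C)·t_k = (k*(4*k**3 + 3*k**2 + 4*k + 4)/(16*k**3 + 33*k**2 + 33*k + 15))·t_k = k*(-4*k**3 - 3*k**2 - 4*k - 4).
Check: Δs_k = -16*k**3 - 33*k**2 - 33*k - 15. ✓
Evaluate s at k=11 and k=2: -63085 and -112; difference -62973.

Σ = -62973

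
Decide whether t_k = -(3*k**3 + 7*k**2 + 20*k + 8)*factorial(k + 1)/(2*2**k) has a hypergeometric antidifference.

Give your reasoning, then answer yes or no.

Compute t_(k+1)/t_k: get (3*k**4 + 22*k**3 + 75*k**2 + 124*k + 76)/(2*(3*k**3 + 7*k**2 + 20*k + 8)).
Take A(k)=k/2 + 1, B(k)=1, C(k)=k**3 + 7*k**2/3 + 20*k/3 + 8/3.
Solve (k/2 + 1)·f(k+1) − (1)·f(k) = k**3 + 7*k**2/3 + 20*k/3 + 8/3.
deg f ≤ 2 (via 1,0,3).
A polynomial solution: f(k) = 2*(3*k**2 + k + 4)/3.
So s_k = (B(k−1)f/C)·t_k = (2*(3*k**2 + k + 4)/(3*k**3 + 7*k**2 + 20*k + 8))·t_k = -(3*k**2 + k + 4)*factorial(k + 1)/2**k.
s_(k+1) − s_k = -(3*k**3 + 7*k**2 + 20*k + 8)*factorial(k + 1)/(2*2**k) = t_k.

Yes. s_k = -(3*k**2 + k + 4)*factorial(k + 1)/2**k.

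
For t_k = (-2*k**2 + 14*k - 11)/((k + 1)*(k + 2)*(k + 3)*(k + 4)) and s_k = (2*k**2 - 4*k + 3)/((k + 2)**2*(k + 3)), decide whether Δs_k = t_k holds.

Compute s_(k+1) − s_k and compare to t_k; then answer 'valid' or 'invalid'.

Invalid: residual 2*(2*k**3 - 3*k**2 - 15*k + 17)/(k**6 + 15*k**5 + 91*k**4 + 285*k**3 + 484*k**2 + 420*k + 144) ≠ 0.

s_(k+1) = (-4*k + 2*(k + 1)**2 - 1)/((k + 3)**2*(k + 4))
s_(k+1) − s_k = (-2*k**3 + 10*k**2 + 31*k - 32)/(k**5 + 14*k**4 + 77*k**3 + 208*k**2 + 276*k + 144)
(s_(k+1) − s_k) − t_k = 2*(2*k**3 - 3*k**2 - 15*k + 17)/(k**6 + 15*k**5 + 91*k**4 + 285*k**3 + 484*k**2 + 420*k + 144)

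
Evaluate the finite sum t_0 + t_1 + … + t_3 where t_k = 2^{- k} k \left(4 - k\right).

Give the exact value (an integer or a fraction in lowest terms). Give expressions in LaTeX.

Σ = 23/8

Ratio r(k) = (k - 3)*(k + 1)/(2*k*(k - 4)).
Factor: A=1/2; B=1; C=k**2 - 4*k.
Set up (1/2)·f(k+1) − (1)·f(k) − (k**2 - 4*k) = 0.
Degrees (0,0,2) ⇒ d ≤ 2.
Solving with deg f ≤ 2: f(k) = -2*(k**2 - 2*k - 1).
R(k) = B(k−1)·f(k)/C(k) = -2*(k**2 - 2*k - 1)/(k*(k - 4)); s_k = R·t_k = 2**(1 - k)*(k**2 - 2*k - 1).
Check: Δs_k = k*(4 - k)/2**k. ✓
Σ_(k=0)^(3) t_k = s_(4) − s_(0) = 7/8 − (-2) = 23/8.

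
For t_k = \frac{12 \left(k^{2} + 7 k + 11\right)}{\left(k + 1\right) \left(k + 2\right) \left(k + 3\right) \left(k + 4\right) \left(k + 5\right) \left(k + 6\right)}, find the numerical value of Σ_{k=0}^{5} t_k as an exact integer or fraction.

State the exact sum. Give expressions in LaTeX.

r(k) = (k + 1)*(7*k + (k + 1)**2 + 18)/((k + 7)*(k**2 + 7*k + 11)) after simplifying.
A = k + 1, B = k + 7, C = k**2 + 7*k + 11.
Need (k + 1)·f(k+1) − (k + 6)·f(k) = k**2 + 7*k + 11.
deg f ≤ 5 (via 1,1,2).
Match coefficients ⇒ f(k) = k*(k + 2)*(k + 4)*(k**2 + 9*k + 23)/45.
Certificate R = B(k−1)f/C = k*(k + 2)*(k + 4)*(k + 6)*(k**2 + 9*k + 23)/(45*(k**2 + 7*k + 11)) gives s_k = 4*k*(k**2 + 9*k + 23)/(15*(k**3 + 9*k**2 + 23*k + 15)).
s_(k+1) − s_k = 12*(k**2 + 7*k + 11)/(k**6 + 21*k**5 + 175*k**4 + 735*k**3 + 1624*k**2 + 1764*k + 720) = t_k.
Telescoping: Σ = s_(6) − s_(0) = 904/3465 − (0) = 904/3465.

Σ = 904/3465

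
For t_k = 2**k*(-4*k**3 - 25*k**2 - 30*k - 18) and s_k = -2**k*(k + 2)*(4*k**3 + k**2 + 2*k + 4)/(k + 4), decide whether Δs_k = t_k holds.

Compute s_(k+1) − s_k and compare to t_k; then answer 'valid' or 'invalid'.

Invalid: residual 2**(k + 1)*(4*k**4 + 37*k**3 + 129*k**2 + 136*k + 68)/(k**2 + 9*k + 20) ≠ 0.

s_(k+1) = -2**(k + 1)*(k + 3)*(2*k + 4*(k + 1)**3 + (k + 1)**2 + 6)/(k + 5)
s_(k+1) − s_k = 2**k*(-4*k**5 - 53*k**4 - 261*k**3 - 530*k**2 - 490*k - 224)/(k**2 + 9*k + 20)
(s_(k+1) − s_k) − t_k = 2**(k + 1)*(4*k**4 + 37*k**3 + 129*k**2 + 136*k + 68)/(k**2 + 9*k + 20)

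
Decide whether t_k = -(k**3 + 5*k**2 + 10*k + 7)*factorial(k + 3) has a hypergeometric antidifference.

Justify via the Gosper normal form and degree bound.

Yes. s_k = -(k**2 + 1)*factorial(k + 3).

r(k) = (k**4 + 12*k**3 + 55*k**2 + 115*k + 92)/(k**3 + 5*k**2 + 10*k + 7) after simplifying.
So A=k + 4 and B=1, with C=k**3 + 5*k**2 + 10*k + 7.
Solve (k + 4)·f(k+1) − (1)·f(k) = k**3 + 5*k**2 + 10*k + 7.
From deg A=1, deg B=0, deg C=3: d=2.
Solve for f: f(k) = k**2 + 1 (degree 2 ≤ 2).
R(k) = B(k−1)·f(k)/C(k) = (k**2 + 1)/(k**3 + 5*k**2 + 10*k + 7); s_k = R·t_k = -(k**2 + 1)*factorial(k + 3).
s_(k+1) − s_k = -(k**3 + 5*k**2 + 10*k + 7)*factorial(k + 3) = t_k.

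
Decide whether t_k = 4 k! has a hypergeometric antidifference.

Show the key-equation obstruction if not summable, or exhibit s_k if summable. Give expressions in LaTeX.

r(k) = k + 1 after simplifying.
Take A(k)=k + 1, B(k)=1, C(k)=1.
f must satisfy (k + 1)·f(k+1) − (1)·f(k) = 1.
Bound: deg f ≤ -1.
Negative degree bound (-1): no f exists, t_k not Gosper-summable.

No. Not Gosper-summable.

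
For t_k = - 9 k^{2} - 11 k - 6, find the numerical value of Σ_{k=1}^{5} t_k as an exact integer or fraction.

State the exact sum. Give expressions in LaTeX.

Σ = -690

Ratio r(k) = (9*k**2 + 29*k + 26)/(9*k**2 + 11*k + 6).
Normal form (A,B,C) = (1, 1, k**2 + 11*k/9 + 2/3).
f must satisfy (1)·f(k+1) − (1)·f(k) = k**2 + 11*k/9 + 2/3.
From deg A=0, deg B=0, deg C=2: d=3.
Solving with deg f ≤ 3: f(k) = k*(3*k**2 + k + 2)/9.
Then R = B(k−1)f/C = k*(3*k**2 + k + 2)/(9*k**2 + 11*k + 6), so s_k = R(k)·t_k = k*(-3*k**2 - k - 2).
s_(k+1) − s_k = -9*k**2 - 11*k - 6 = t_k.
Sum = s_(6) − s_(1); s_(6) = -696, s_(1) = -6 ⇒ -690.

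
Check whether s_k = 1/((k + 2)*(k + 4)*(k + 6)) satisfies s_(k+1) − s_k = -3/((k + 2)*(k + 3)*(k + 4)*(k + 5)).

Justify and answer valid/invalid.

Invalid: residual 3*(4*k + 23)/(k**6 + 27*k**5 + 295*k**4 + 1665*k**3 + 5104*k**2 + 8028*k + 5040) ≠ 0.

s_(k+1) = 1/((k + 3)*(k + 5)*(k + 7))
s_(k+1) − s_k = 1/((k + 3)*(k + 5)*(k + 7)) - 1/((k + 2)*(k + 4)*(k + 6))
(s_(k+1) − s_k) − t_k = 3*(4*k + 23)/(k**6 + 27*k**5 + 295*k**4 + 1665*k**3 + 5104*k**2 + 8028*k + 5040)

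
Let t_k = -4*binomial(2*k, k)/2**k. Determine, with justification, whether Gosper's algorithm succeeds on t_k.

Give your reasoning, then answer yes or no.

No — key equation has no polynomial f.

t_(k+1)/t_k = (2*k + 1)/(k + 1).
Factor: A=2*k + 1; B=k + 1; C=1.
Key eq: (2*k + 1)·f(k+1) = (k)·f(k) + (1).
d = -1 from the (1,1,0) case.
deg f ≤ -1 is impossible — no certificate.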